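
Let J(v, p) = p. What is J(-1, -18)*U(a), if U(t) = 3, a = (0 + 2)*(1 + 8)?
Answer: -54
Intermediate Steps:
a = 18 (a = 2*9 = 18)
J(-1, -18)*U(a) = -18*3 = -54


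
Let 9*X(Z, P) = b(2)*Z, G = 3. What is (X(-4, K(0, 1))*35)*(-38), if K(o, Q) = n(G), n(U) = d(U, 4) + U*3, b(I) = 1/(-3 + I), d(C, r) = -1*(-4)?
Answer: -5320/9 ≈ -591.11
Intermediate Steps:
d(C, r) = 4
n(U) = 4 + 3*U (n(U) = 4 + U*3 = 4 + 3*U)
K(o, Q) = 13 (K(o, Q) = 4 + 3*3 = 4 + 9 = 13)
X(Z, P) = -Z/9 (X(Z, P) = (Z/(-3 + 2))/9 = (Z/(-1))/9 = (-Z)/9 = -Z/9)
(X(-4, K(0, 1))*35)*(-38) = (-⅑*(-4)*35)*(-38) = ((4/9)*35)*(-38) = (140/9)*(-38) = -5320/9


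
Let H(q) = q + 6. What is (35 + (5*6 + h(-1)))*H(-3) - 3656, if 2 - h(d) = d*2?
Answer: -3449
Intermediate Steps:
h(d) = 2 - 2*d (h(d) = 2 - d*2 = 2 - 2*d)
H(q) = 6 + q
(35 + (5*6 + h(-1)))*H(-3) - 3656 = (35 + (5*6 + (2 - 2*(-1))))*(6 - 3) - 3656 = (35 + (30 + (2 + 2)))*3 - 3656 = (35 + (30 + 4))*3 - 3656 = (35 + 34)*3 - 3656 = 69*3 - 3656 = 207 - 3656 = -3449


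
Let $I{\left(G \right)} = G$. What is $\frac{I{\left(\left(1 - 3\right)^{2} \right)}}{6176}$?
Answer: $\frac{1}{1544} \approx 0.00064767$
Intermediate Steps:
$\frac{I{\left(\left(1 - 3\right)^{2} \right)}}{6176} = \frac{\left(1 - 3\right)^{2}}{6176} = \left(-2\right)^{2} \cdot \frac{1}{6176} = 4 \cdot \frac{1}{6176} = \frac{1}{1544}$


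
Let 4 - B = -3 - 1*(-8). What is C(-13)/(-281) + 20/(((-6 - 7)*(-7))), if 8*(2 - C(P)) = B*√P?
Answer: 5438/25571 - I*√13/2248 ≈ 0.21266 - 0.0016039*I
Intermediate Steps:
B = -1 (B = 4 - (-3 - 1*(-8)) = 4 - (-3 + 8) = 4 - 1*5 = 4 - 5 = -1)
C(P) = 2 + √P/8 (C(P) = 2 - (-1)*√P/8 = 2 + √P/8)
C(-13)/(-281) + 20/(((-6 - 7)*(-7))) = (2 + √(-13)/8)/(-281) + 20/(((-6 - 7)*(-7))) = (2 + (I*√13)/8)*(-1/281) + 20/((-13*(-7))) = (2 + I*√13/8)*(-1/281) + 20/91 = (-2/281 - I*√13/2248) + 20*(1/91) = (-2/281 - I*√13/2248) + 20/91 = 5438/25571 - I*√13/2248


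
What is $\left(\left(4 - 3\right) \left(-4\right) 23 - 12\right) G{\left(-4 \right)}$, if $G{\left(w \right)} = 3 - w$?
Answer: $-728$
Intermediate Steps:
$\left(\left(4 - 3\right) \left(-4\right) 23 - 12\right) G{\left(-4 \right)} = \left(\left(4 - 3\right) \left(-4\right) 23 - 12\right) \left(3 - -4\right) = \left(1 \left(-4\right) 23 - 12\right) \left(3 + 4\right) = \left(\left(-4\right) 23 - 12\right) 7 = \left(-92 - 12\right) 7 = \left(-104\right) 7 = -728$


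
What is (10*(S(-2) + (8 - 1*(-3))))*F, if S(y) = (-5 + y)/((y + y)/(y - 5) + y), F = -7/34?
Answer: -1113/34 ≈ -32.735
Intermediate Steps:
F = -7/34 (F = -7*1/34 = -7/34 ≈ -0.20588)
S(y) = (-5 + y)/(y + 2*y/(-5 + y)) (S(y) = (-5 + y)/((2*y)/(-5 + y) + y) = (-5 + y)/(2*y/(-5 + y) + y) = (-5 + y)/(y + 2*y/(-5 + y)))
(10*(S(-2) + (8 - 1*(-3))))*F = (10*((-5 - 2)**2/((-2)*(-3 - 2)) + (8 - 1*(-3))))*(-7/34) = (10*(-1/2*(-7)**2/(-5) + (8 + 3)))*(-7/34) = (10*(-1/2*49*(-1/5) + 11))*(-7/34) = (10*(49/10 + 11))*(-7/34) = (10*(159/10))*(-7/34) = 159*(-7/34) = -1113/34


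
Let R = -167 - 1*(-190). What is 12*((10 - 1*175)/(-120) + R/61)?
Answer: 2565/122 ≈ 21.025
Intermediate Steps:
R = 23 (R = -167 + 190 = 23)
12*((10 - 1*175)/(-120) + R/61) = 12*((10 - 1*175)/(-120) + 23/61) = 12*((10 - 175)*(-1/120) + 23*(1/61)) = 12*(-165*(-1/120) + 23/61) = 12*(11/8 + 23/61) = 12*(855/488) = 2565/122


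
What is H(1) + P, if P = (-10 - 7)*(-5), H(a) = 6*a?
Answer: 91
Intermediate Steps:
P = 85 (P = -17*(-5) = 85)
H(1) + P = 6*1 + 85 = 6 + 85 = 91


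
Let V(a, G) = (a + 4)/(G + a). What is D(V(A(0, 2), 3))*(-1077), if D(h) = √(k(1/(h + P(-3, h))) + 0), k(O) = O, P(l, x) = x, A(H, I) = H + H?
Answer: -1077*√6/4 ≈ -659.53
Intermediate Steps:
A(H, I) = 2*H
V(a, G) = (4 + a)/(G + a)
D(h) = √2*√(1/h)/2 (D(h) = √(1/(h + h) + 0) = √(1/(2*h) + 0) = √(1/(2*h)) = √2*√(1/h)/2)
D(V(A(0, 2), 3))*(-1077) = (√2*√(1/((4 + 2*0)/(3 + 2*0)))/2)*(-1077) = (√2*√(1/((4 + 0)/(3 + 0)))/2)*(-1077) = (√2*√(1/(4/3))/2)*(-1077) = (√2*√(¾)/2)*(-1077) = (√2*(√3/2)/2)*(-1077) = (√6/4)*(-1077) = -1077*√6/4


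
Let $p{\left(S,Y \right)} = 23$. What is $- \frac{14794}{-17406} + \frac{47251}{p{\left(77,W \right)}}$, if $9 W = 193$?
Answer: $\frac{411395584}{200169} \approx 2055.2$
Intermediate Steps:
$W = \frac{193}{9}$ ($W = \frac{1}{9} \cdot 193 = \frac{193}{9} \approx 21.444$)
$- \frac{14794}{-17406} + \frac{47251}{p{\left(77,W \right)}} = - \frac{14794}{-17406} + \frac{47251}{23} = \left(-14794\right) \left(- \frac{1}{17406}\right) + 47251 \cdot \frac{1}{23} = \frac{7397}{8703} + \frac{47251}{23} = \frac{411395584}{200169}$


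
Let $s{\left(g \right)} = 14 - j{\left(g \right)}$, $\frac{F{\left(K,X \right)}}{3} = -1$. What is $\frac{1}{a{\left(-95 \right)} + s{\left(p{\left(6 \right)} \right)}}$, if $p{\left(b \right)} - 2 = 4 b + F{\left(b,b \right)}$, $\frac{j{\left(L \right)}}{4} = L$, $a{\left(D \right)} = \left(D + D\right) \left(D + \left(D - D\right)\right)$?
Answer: $\frac{1}{17972} \approx 5.5642 \cdot 10^{-5}$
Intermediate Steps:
$F{\left(K,X \right)} = -3$ ($F{\left(K,X \right)} = 3 \left(-1\right) = -3$)
$a{\left(D \right)} = 2 D^{2}$ ($a{\left(D \right)} = 2 D \left(D + 0\right) = 2 D D = 2 D^{2}$)
$j{\left(L \right)} = 4 L$
$p{\left(b \right)} = -1 + 4 b$ ($p{\left(b \right)} = 2 + \left(4 b - 3\right) = 2 + \left(-3 + 4 b\right) = -1 + 4 b$)
$s{\left(g \right)} = 14 - 4 g$
$\frac{1}{a{\left(-95 \right)} + s{\left(p{\left(6 \right)} \right)}} = \frac{1}{2 \left(-95\right)^{2} + \left(14 - 4 \left(-1 + 4 \cdot 6\right)\right)} = \frac{1}{2 \cdot 9025 + \left(14 - 4 \left(-1 + 24\right)\right)} = \frac{1}{18050 + \left(14 - 92\right)} = \frac{1}{18050 - 78} = \frac{1}{17972}$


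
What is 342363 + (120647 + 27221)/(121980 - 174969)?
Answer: 18141325139/52989 ≈ 3.4236e+5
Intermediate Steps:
342363 + (120647 + 27221)/(121980 - 174969) = 342363 + 147868/(-52989) = 342363 + 147868*(-1/52989) = 342363 - 147868/52989 = 18141325139/52989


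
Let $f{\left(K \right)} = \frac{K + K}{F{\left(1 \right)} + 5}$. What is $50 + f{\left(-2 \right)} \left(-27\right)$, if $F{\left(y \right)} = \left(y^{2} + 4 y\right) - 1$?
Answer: $62$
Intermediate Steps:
$F{\left(y \right)} = -1 + y^{2} + 4 y$
$f{\left(K \right)} = \frac{2 K}{9}$ ($f{\left(K \right)} = \frac{K + K}{\left(-1 + 1^{2} + 4 \cdot 1\right) + 5} = \frac{2 K}{\left(-1 + 1 + 4\right) + 5} = \frac{2 K}{4 + 5} = \frac{2 K}{9}$)
$50 + f{\left(-2 \right)} \left(-27\right) = 50 + \frac{2}{9} \left(-2\right) \left(-27\right) = 50 - -12 = 50 + 12 = 62$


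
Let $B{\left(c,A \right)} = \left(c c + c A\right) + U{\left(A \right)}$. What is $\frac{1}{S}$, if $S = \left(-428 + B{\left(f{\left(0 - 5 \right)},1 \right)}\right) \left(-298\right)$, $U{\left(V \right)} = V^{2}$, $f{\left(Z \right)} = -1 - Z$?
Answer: $\frac{1}{121286} \approx 8.245 \cdot 10^{-6}$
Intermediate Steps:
$B{\left(c,A \right)} = A^{2} + c^{2} + A c$ ($B{\left(c,A \right)} = \left(c c + c A\right) + A^{2} = \left(c^{2} + A c\right) + A^{2} = A^{2} + c^{2} + A c$)
$S = 121286$ ($S = \left(-428 + \left(1^{2} + \left(-1 - \left(0 - 5\right)\right)^{2} + 1 \left(-1 - \left(0 - 5\right)\right)\right)\right) \left(-298\right) = \left(-428 + \left(1 + \left(-1 - -5\right)^{2} + 1 \left(-1 - -5\right)\right)\right) \left(-298\right) = \left(-428 + \left(1 + \left(-1 + 5\right)^{2} + 1 \left(-1 + 5\right)\right)\right) \left(-298\right) = \left(-428 + \left(1 + 4^{2} + 1 \cdot 4\right)\right) \left(-298\right) = \left(-428 + \left(1 + 16 + 4\right)\right) \left(-298\right) = \left(-428 + 21\right) \left(-298\right) = \left(-407\right) \left(-298\right) = 121286$)
$\frac{1}{S} = \frac{1}{121286}$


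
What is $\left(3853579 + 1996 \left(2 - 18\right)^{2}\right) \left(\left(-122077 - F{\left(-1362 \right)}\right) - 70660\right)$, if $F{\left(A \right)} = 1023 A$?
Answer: $5240036722895$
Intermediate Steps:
$\left(3853579 + 1996 \left(2 - 18\right)^{2}\right) \left(\left(-122077 - F{\left(-1362 \right)}\right) - 70660\right) = \left(3853579 + 1996 \left(2 - 18\right)^{2}\right) \left(\left(-122077 - 1023 \left(-1362\right)\right) - 70660\right) = \left(3853579 + 1996 \left(-16\right)^{2}\right) \left(\left(-122077 - -1393326\right) - 70660\right) = \left(3853579 + 1996 \cdot 256\right) \left(\left(-122077 + 1393326\right) - 70660\right) = \left(3853579 + 510976\right) \left(1271249 - 70660\right) = 4364555 \cdot 1200589 = 5240036722895$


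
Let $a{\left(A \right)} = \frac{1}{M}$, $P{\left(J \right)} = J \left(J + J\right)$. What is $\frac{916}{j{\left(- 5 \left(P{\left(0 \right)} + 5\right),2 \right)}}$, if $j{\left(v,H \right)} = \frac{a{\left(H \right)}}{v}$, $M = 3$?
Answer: $-68700$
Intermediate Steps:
$P{\left(J \right)} = 2 J^{2}$ ($P{\left(J \right)} = J 2 J = 2 J^{2}$)
$a{\left(A \right)} = \frac{1}{3}$
$j{\left(v,H \right)} = \frac{1}{3 v}$
$\frac{916}{j{\left(- 5 \left(P{\left(0 \right)} + 5\right),2 \right)}} = \frac{916}{\frac{1}{3} \frac{1}{\left(-5\right) \left(2 \cdot 0^{2} + 5\right)}} = \frac{916}{\frac{1}{3} \frac{1}{\left(-5\right) \left(2 \cdot 0 + 5\right)}} = \frac{916}{\frac{1}{3} \frac{1}{\left(-5\right) \left(0 + 5\right)}} = \frac{916}{\frac{1}{3} \frac{1}{\left(-5\right) 5}} = \frac{916}{\frac{1}{3} \frac{1}{-25}} = \frac{916}{\frac{1}{3} \left(- \frac{1}{25}\right)} = \frac{916}{- \frac{1}{75}} = 916 \left(-75\right) = -68700$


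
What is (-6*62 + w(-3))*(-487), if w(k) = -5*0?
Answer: 181164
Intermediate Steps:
w(k) = 0
(-6*62 + w(-3))*(-487) = (-6*62 + 0)*(-487) = (-372 + 0)*(-487) = -372*(-487) = 181164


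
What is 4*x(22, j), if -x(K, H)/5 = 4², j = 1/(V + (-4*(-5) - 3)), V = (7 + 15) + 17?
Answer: -320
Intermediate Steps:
V = 39 (V = 22 + 17 = 39)
j = 1/56 (j = 1/(39 + (-4*(-5) - 3)) = 1/(39 + (20 - 3)) = 1/(39 + 17) = 1/56 ≈ 0.017857)
x(K, H) = -80 (x(K, H) = -5*4² = -5*16 = -80)
4*x(22, j) = 4*(-80) = -320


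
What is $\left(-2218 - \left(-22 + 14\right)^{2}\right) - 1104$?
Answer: $-3386$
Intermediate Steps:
$\left(-2218 - \left(-22 + 14\right)^{2}\right) - 1104 = \left(-2218 - \left(-8\right)^{2}\right) - 1104 = \left(-2218 - 64\right) - 1104 = -2282 - 1104 = -3386$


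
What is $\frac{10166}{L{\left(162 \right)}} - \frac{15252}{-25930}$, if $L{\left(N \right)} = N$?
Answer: $\frac{66518801}{1050165} \approx 63.341$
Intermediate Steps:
$\frac{10166}{L{\left(162 \right)}} - \frac{15252}{-25930} = \frac{10166}{162} - \frac{15252}{-25930} = 10166 \cdot \frac{1}{162} - - \frac{7626}{12965} = \frac{5083}{81} + \frac{7626}{12965} = \frac{66518801}{1050165}$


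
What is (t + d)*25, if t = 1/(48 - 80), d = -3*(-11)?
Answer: 26375/32 ≈ 824.22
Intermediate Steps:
d = 33
t = -1/32 (t = 1/(-32) = -1/32 ≈ -0.031250)
(t + d)*25 = (-1/32 + 33)*25 = (1055/32)*25 = 26375/32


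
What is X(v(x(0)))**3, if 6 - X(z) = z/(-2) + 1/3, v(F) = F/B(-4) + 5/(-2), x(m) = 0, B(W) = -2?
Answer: 148877/1728 ≈ 86.156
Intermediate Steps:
v(F) = -5/2 - F/2 (v(F) = F/(-2) + 5/(-2) = F*(-1/2) + 5*(-1/2) = -F/2 - 5/2 = -5/2 - F/2)
X(z) = 17/3 + z/2 (X(z) = 6 - (z/(-2) + 1/3) = 6 - (z*(-1/2) + 1*(1/3)) = 6 - (-z/2 + 1/3) = 6 - (1/3 - z/2) = 6 + (-1/3 + z/2) = 17/3 + z/2)
X(v(x(0)))**3 = (17/3 + (-5/2 - 1/2*0)/2)**3 = (17/3 + (-5/2 + 0)/2)**3 = (17/3 + (1/2)*(-5/2))**3 = (17/3 - 5/4)**3 = (53/12)**3 = 148877/1728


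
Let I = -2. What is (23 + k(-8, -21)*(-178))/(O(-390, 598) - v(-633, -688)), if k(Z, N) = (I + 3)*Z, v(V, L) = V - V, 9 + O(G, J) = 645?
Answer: 1447/636 ≈ 2.2752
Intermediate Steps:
O(G, J) = 636 (O(G, J) = -9 + 645 = 636)
v(V, L) = 0
k(Z, N) = Z (k(Z, N) = (-2 + 3)*Z = 1*Z = Z)
(23 + k(-8, -21)*(-178))/(O(-390, 598) - v(-633, -688)) = (23 - 8*(-178))/(636 - 1*0) = (23 + 1424)/(636 + 0) = 1447/636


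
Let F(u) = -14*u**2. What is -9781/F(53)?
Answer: 9781/39326 ≈ 0.24872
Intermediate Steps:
-9781/F(53) = -9781/((-14*53**2)) = -9781/((-14*2809)) = -9781/(-39326) = -9781*(-1/39326) = 9781/39326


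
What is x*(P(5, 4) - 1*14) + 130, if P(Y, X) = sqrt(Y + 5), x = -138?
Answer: 2062 - 138*sqrt(10) ≈ 1625.6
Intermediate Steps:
P(Y, X) = sqrt(5 + Y)
x*(P(5, 4) - 1*14) + 130 = -138*(sqrt(5 + 5) - 1*14) + 130 = -138*(sqrt(10) - 14) + 130 = -138*(-14 + sqrt(10)) + 130 = (1932 - 138*sqrt(10)) + 130 = 2062 - 138*sqrt(10)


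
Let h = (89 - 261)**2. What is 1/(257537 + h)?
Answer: 1/287121 ≈ 3.4829e-6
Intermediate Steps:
h = 29584 (h = (-172)**2 = 29584)
1/(257537 + h) = 1/(257537 + 29584) = 1/287121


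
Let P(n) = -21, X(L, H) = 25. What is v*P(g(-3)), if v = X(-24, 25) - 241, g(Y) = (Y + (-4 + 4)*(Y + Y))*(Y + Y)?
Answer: 4536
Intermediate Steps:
g(Y) = 2*Y² (g(Y) = (Y + 0*(2*Y))*(2*Y) = (Y + 0)*(2*Y) = Y*(2*Y) = 2*Y²)
v = -216 (v = 25 - 241 = -216)
v*P(g(-3)) = -216*(-21) = 4536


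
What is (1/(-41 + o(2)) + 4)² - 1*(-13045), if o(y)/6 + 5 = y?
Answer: 45464870/3481 ≈ 13061.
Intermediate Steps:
o(y) = -30 + 6*y
(1/(-41 + o(2)) + 4)² - 1*(-13045) = (1/(-41 + (-30 + 6*2)) + 4)² - 1*(-13045) = (1/(-41 + (-30 + 12)) + 4)² + 13045 = (1/(-41 - 18) + 4)² + 13045 = (1/(-59) + 4)² + 13045 = (-1/59 + 4)² + 13045 = (235/59)² + 13045 = 55225/3481 + 13045 = 45464870/3481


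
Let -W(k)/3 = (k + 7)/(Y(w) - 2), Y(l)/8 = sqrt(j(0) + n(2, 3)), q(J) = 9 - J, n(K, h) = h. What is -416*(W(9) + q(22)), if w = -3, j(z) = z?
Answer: 264160/47 + 39936*sqrt(3)/47 ≈ 7092.2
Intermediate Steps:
Y(l) = 8*sqrt(3) (Y(l) = 8*sqrt(0 + 3) = 8*sqrt(3))
W(k) = -3*(7 + k)/(-2 + 8*sqrt(3)) (W(k) = -3*(k + 7)/(8*sqrt(3) - 2) = -3*(7 + k)/(-2 + 8*sqrt(3)))
-416*(W(9) + q(22)) = -416*(3*(7 + 9)/(2 - 8*sqrt(3)) + (9 - 1*22)) = -416*(3*16/(2 - 8*sqrt(3)) + (9 - 22)) = -416*(48/(2 - 8*sqrt(3)) - 13) = -416*(-13 + 48/(2 - 8*sqrt(3))) = 5408 - 19968/(2 - 8*sqrt(3))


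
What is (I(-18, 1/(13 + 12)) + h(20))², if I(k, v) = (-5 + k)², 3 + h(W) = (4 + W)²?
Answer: 1214404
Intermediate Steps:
h(W) = -3 + (4 + W)²
(I(-18, 1/(13 + 12)) + h(20))² = ((-5 - 18)² + (-3 + (4 + 20)²))² = ((-23)² + (-3 + 24²))² = (529 + (-3 + 576))² = (529 + 573)² = 1102² = 1214404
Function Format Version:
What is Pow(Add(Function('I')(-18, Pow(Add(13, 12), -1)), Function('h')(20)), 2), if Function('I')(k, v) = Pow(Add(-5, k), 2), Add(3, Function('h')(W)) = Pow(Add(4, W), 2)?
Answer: 1214404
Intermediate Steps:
Function('h')(W) = Add(-3, Pow(Add(4, W), 2))
Pow(Add(Function('I')(-18, Pow(Add(13, 12), -1)), Function('h')(20)), 2) = Pow(Add(Pow(Add(-5, -18), 2), Add(-3, Pow(Add(4, 20), 2))), 2) = Pow(Add(Pow(-23, 2), Add(-3, Pow(24, 2))), 2) = Pow(Add(529, Add(-3, 576)), 2) = Pow(Add(529, 573), 2) = Pow(1102, 2) = 1214404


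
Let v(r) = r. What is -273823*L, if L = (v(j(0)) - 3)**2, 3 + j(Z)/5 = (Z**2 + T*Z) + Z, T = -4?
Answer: -88718652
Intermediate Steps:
j(Z) = -15 - 15*Z + 5*Z**2 (j(Z) = -15 + 5*((Z**2 - 4*Z) + Z) = -15 + 5*(Z**2 - 3*Z) = -15 + (-15*Z + 5*Z**2) = -15 - 15*Z + 5*Z**2)
L = 324 (L = ((-15 - 15*0 + 5*0**2) - 3)**2 = ((-15 + 0 + 5*0) - 3)**2 = ((-15 + 0 + 0) - 3)**2 = (-15 - 3)**2 = (-18)**2 = 324)
-273823*L = -273823*324 = -88718652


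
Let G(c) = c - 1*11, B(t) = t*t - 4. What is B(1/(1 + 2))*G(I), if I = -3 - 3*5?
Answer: 1015/9 ≈ 112.78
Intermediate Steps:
B(t) = -4 + t² (B(t) = t² - 4 = -4 + t²)
I = -18 (I = -3 - 15 = -18)
G(c) = -11 + c (G(c) = c - 11 = -11 + c)
B(1/(1 + 2))*G(I) = (-4 + (1/(1 + 2))²)*(-11 - 18) = (-4 + (1/3)²)*(-29) = (-4 + (⅓)²)*(-29) = (-4 + ⅑)*(-29) = -35/9*(-29) = 1015/9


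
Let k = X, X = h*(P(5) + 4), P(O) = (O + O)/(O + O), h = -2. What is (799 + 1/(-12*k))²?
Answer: 9193166161/14400 ≈ 6.3841e+5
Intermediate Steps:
P(O) = 1 (P(O) = (2*O)/((2*O)) = (2*O)*(1/(2*O)) = 1)
X = -10 (X = -2*(1 + 4) = -2*5 = -10)
k = -10
(799 + 1/(-12*k))² = (799 + 1/(-12*(-10)))² = (799 + 1/120)² = (95881/120)² = 9193166161/14400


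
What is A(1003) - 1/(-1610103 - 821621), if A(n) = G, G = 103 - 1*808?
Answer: -1714365419/2431724 ≈ -705.00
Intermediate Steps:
G = -705 (G = 103 - 808 = -705)
A(n) = -705
A(1003) - 1/(-1610103 - 821621) = -705 - 1/(-1610103 - 821621) = -705 - 1/(-2431724) = -705 - 1*(-1/2431724) = -705 + 1/2431724 = -1714365419/2431724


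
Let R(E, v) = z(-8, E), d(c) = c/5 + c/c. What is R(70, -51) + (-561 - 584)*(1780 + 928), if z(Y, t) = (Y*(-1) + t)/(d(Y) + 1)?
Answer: -3100465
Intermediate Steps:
d(c) = 1 + c/5 (d(c) = c*(⅕) + 1 = c/5 + 1 = 1 + c/5)
z(Y, t) = (t - Y)/(2 + Y/5) (z(Y, t) = (Y*(-1) + t)/((1 + Y/5) + 1) = (-Y + t)/(2 + Y/5) = (t - Y)/(2 + Y/5))
R(E, v) = 20 + 5*E/2 (R(E, v) = 5*(E - 1*(-8))/(10 - 8) = 5*(E + 8)/2 = 5*(½)*(8 + E) = 20 + 5*E/2)
R(70, -51) + (-561 - 584)*(1780 + 928) = (20 + (5/2)*70) + (-561 - 584)*(1780 + 928) = (20 + 175) - 1145*2708 = 195 - 3100660 = -3100465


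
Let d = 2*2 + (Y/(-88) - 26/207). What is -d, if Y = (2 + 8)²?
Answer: -12469/4554 ≈ -2.7380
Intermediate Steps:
Y = 100 (Y = 10² = 100)
d = 12469/4554 (d = 2*2 + (100/(-88) - 26/207) = 4 + (100*(-1/88) - 26*1/207) = 4 + (-25/22 - 26/207) = 4 - 5747/4554 = 12469/4554 ≈ 2.7380)
-d = -1*12469/4554 = -12469/4554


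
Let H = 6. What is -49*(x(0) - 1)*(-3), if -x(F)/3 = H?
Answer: -2793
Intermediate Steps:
x(F) = -18 (x(F) = -3*6 = -18)
-49*(x(0) - 1)*(-3) = -49*(-18 - 1)*(-3) = -(-931)*(-3) = -49*57 = -2793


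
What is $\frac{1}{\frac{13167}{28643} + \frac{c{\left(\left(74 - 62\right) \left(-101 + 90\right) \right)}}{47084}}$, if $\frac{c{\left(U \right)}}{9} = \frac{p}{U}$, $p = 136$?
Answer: $\frac{7417448566}{3408291861} \approx 2.1763$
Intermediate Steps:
$c{\left(U \right)} = \frac{1224}{U}$ ($c{\left(U \right)} = 9 \frac{136}{U} = \frac{1224}{U}$)
$\frac{1}{\frac{13167}{28643} + \frac{c{\left(\left(74 - 62\right) \left(-101 + 90\right) \right)}}{47084}} = \frac{1}{\frac{13167}{28643} + \frac{1224 \frac{1}{\left(74 - 62\right) \left(-101 + 90\right)}}{47084}} = \frac{1}{13167 \cdot \frac{1}{28643} + \frac{1224}{12 \left(-11\right)} \frac{1}{47084}} = \frac{1}{\frac{13167}{28643} + \frac{1224}{-132} \cdot \frac{1}{47084}} = \frac{1}{\frac{13167}{28643} + 1224 \left(- \frac{1}{132}\right) \frac{1}{47084}} = \frac{1}{\frac{13167}{28643} - \frac{51}{258962}} = \frac{1}{\frac{3408291861}{7417448566}} = \frac{7417448566}{3408291861}$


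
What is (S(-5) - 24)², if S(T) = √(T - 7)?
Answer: 564 - 96*I*√3 ≈ 564.0 - 166.28*I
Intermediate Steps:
S(T) = √(-7 + T)
(S(-5) - 24)² = (√(-7 - 5) - 24)² = (√(-12) - 24)² = (2*I*√3 - 24)² = (-24 + 2*I*√3)²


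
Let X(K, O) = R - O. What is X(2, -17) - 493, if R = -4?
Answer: -480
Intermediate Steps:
X(K, O) = -4 - O
X(2, -17) - 493 = (-4 - 1*(-17)) - 493 = (-4 + 17) - 493 = 13 - 493 = -480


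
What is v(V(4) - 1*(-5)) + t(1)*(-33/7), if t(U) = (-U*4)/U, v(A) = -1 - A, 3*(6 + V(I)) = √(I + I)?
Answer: 132/7 - 2*√2/3 ≈ 17.914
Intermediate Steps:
V(I) = -6 + √2*√I/3 (V(I) = -6 + √(I + I)/3 = -6 + √(2*I)/3 = -6 + (√2*√I)/3 = -6 + √2*√I/3)
t(U) = -4 (t(U) = (-4*U)/U = -4)
v(V(4) - 1*(-5)) + t(1)*(-33/7) = (-1 - ((-6 + √2*√4/3) - 1*(-5))) - (-132)/7 = (-1 - ((-6 + (⅓)*√2*2) + 5)) - (-132)/7 = (-1 - ((-6 + 2*√2/3) + 5)) - 4*(-33/7) = (-1 - (-1 + 2*√2/3)) + 132/7 = (-1 + (1 - 2*√2/3)) + 132/7 = -2*√2/3 + 132/7 = 132/7 - 2*√2/3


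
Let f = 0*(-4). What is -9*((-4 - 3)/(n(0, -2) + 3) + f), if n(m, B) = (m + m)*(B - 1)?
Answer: 21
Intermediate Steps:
n(m, B) = 2*m*(-1 + B) (n(m, B) = (2*m)*(-1 + B) = 2*m*(-1 + B))
f = 0
-9*((-4 - 3)/(n(0, -2) + 3) + f) = -9*((-4 - 3)/(2*0*(-1 - 2) + 3) + 0) = -9*(-7/(2*0*(-3) + 3) + 0) = -9*(-7/(0 + 3) + 0) = -9*(-7/3 + 0) = -9*(-7/3) = 21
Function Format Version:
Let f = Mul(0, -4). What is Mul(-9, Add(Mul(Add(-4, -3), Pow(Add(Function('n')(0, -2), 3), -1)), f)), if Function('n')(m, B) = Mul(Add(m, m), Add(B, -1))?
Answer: 21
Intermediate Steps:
Function('n')(m, B) = Mul(2, m, Add(-1, B)) (Function('n')(m, B) = Mul(Mul(2, m), Add(-1, B)) = Mul(2, m, Add(-1, B)))
f = 0
Mul(-9, Add(Mul(Add(-4, -3), Pow(Add(Function('n')(0, -2), 3), -1)), f)) = Mul(-9, Add(Mul(Add(-4, -3), Pow(Add(Mul(2, 0, Add(-1, -2)), 3), -1)), 0)) = Mul(-9, Add(Mul(-7, Pow(Add(Mul(2, 0, -3), 3), -1)), 0)) = Mul(-9, Add(Mul(-7, Pow(Add(0, 3), -1)), 0)) = Mul(-9, Add(Mul(-7, Pow(3, -1)), 0)) = Mul(-9, Add(Mul(-7, Rational(1, 3)), 0)) = Mul(-9, Add(Rational(-7, 3), 0)) = Mul(-9, Rational(-7, 3)) = 21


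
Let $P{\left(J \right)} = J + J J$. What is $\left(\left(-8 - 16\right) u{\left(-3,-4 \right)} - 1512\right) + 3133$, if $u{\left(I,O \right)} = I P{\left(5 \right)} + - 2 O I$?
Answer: $4357$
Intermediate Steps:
$P{\left(J \right)} = J + J^{2}$
$u{\left(I,O \right)} = 30 I - 2 I O$ ($u{\left(I,O \right)} = I 5 \left(1 + 5\right) + - 2 O I = I 5 \cdot 6 - 2 I O = I 30 - 2 I O = 30 I - 2 I O$)
$\left(\left(-8 - 16\right) u{\left(-3,-4 \right)} - 1512\right) + 3133 = \left(\left(-8 - 16\right) 2 \left(-3\right) \left(15 - -4\right) - 1512\right) + 3133 = \left(- 24 \cdot 2 \left(-3\right) \left(15 + 4\right) - 1512\right) + 3133 = \left(- 24 \cdot 2 \left(-3\right) 19 - 1512\right) + 3133 = \left(\left(-24\right) \left(-114\right) - 1512\right) + 3133 = \left(2736 - 1512\right) + 3133 = 1224 + 3133 = 4357$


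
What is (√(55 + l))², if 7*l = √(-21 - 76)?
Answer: 55 + I*√97/7 ≈ 55.0 + 1.407*I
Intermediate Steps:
l = I*√97/7 (l = √(-21 - 76)/7 = √(-97)/7 = (I*√97)/7 = I*√97/7 ≈ 1.407*I)
(√(55 + l))² = (√(55 + I*√97/7))² = 55 + I*√97/7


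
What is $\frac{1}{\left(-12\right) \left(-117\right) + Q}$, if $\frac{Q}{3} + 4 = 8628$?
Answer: $\frac{1}{27276} \approx 3.6662 \cdot 10^{-5}$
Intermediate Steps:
$Q = 25872$ ($Q = -12 + 3 \cdot 8628 = -12 + 25884 = 25872$)
$\frac{1}{\left(-12\right) \left(-117\right) + Q} = \frac{1}{\left(-12\right) \left(-117\right) + 25872} = \frac{1}{1404 + 25872} = \frac{1}{27276}$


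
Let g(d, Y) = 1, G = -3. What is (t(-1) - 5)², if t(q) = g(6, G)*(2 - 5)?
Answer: 64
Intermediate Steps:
t(q) = -3 (t(q) = 1*(2 - 5) = 1*(-3) = -3)
(t(-1) - 5)² = (-3 - 5)² = (-8)² = 64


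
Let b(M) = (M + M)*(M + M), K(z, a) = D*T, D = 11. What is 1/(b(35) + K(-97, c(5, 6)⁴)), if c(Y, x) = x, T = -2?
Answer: 1/4878 ≈ 0.00020500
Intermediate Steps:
K(z, a) = -22 (K(z, a) = 11*(-2) = -22)
b(M) = 4*M² (b(M) = (2*M)*(2*M) = 4*M²)
1/(b(35) + K(-97, c(5, 6)⁴)) = 1/(4*35² - 22) = 1/(4*1225 - 22) = 1/(4900 - 22) = 1/4878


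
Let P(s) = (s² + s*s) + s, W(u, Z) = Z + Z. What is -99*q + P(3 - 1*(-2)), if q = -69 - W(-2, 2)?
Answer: 7282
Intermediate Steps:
W(u, Z) = 2*Z
q = -73 (q = -69 - 2*2 = -69 - 1*4 = -69 - 4 = -73)
P(s) = s + 2*s² (P(s) = (s² + s²) + s = 2*s² + s = s + 2*s²)
-99*q + P(3 - 1*(-2)) = -99*(-73) + (3 - 1*(-2))*(1 + 2*(3 - 1*(-2))) = 7227 + (3 + 2)*(1 + 2*(3 + 2)) = 7227 + 5*(1 + 2*5) = 7227 + 5*(1 + 10) = 7227 + 5*11 = 7227 + 55 = 7282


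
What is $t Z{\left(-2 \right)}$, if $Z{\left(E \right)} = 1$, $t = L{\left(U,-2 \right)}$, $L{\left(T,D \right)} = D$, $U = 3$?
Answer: $-2$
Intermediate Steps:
$t = -2$
$t Z{\left(-2 \right)} = \left(-2\right) 1 = -2$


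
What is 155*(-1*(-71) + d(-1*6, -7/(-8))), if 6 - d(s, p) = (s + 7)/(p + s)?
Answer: 490575/41 ≈ 11965.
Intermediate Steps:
d(s, p) = 6 - (7 + s)/(p + s) (d(s, p) = 6 - (s + 7)/(p + s) = 6 - (7 + s)/(p + s))
155*(-1*(-71) + d(-1*6, -7/(-8))) = 155*(-1*(-71) + (-7 + 5*(-1*6) + 6*(-7/(-8)))/(-7/(-8) - 1*6)) = 155*(71 + (-7 + 5*(-6) + 6*(-7*(-⅛)))/(-7*(-⅛) - 6)) = 155*(71 + (-7 - 30 + 6*(7/8))/(7/8 - 6)) = 155*(71 + (-7 - 30 + 21/4)/(-41/8)) = 155*(71 - 8/41*(-127/4)) = 155*(71 + 254/41) = 155*(3165/41) = 490575/41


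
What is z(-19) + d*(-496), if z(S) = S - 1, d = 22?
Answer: -10932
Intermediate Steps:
z(S) = -1 + S
z(-19) + d*(-496) = (-1 - 19) + 22*(-496) = -20 - 10912 = -10932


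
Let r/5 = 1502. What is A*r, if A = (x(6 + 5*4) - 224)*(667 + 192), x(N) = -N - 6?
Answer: -1651479040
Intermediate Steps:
x(N) = -6 - N
r = 7510 (r = 5*1502 = 7510)
A = -219904 (A = ((-6 - (6 + 5*4)) - 224)*(667 + 192) = ((-6 - (6 + 20)) - 224)*859 = ((-6 - 1*26) - 224)*859 = ((-6 - 26) - 224)*859 = (-32 - 224)*859 = -256*859 = -219904)
A*r = -219904*7510 = -1651479040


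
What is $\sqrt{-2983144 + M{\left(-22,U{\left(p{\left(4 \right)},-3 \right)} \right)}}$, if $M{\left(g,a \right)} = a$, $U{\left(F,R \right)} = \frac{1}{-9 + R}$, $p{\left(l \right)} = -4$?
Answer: $\frac{11 i \sqrt{887547}}{6} \approx 1727.2 i$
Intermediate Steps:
$\sqrt{-2983144 + M{\left(-22,U{\left(p{\left(4 \right)},-3 \right)} \right)}} = \sqrt{-2983144 + \frac{1}{-9 - 3}} = \sqrt{-2983144 + \frac{1}{-12}} = \sqrt{-2983144 - \frac{1}{12}} = \sqrt{- \frac{35797729}{12}} = \frac{11 i \sqrt{887547}}{6}$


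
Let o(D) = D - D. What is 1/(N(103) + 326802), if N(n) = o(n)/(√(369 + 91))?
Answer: 1/326802 ≈ 3.0600e-6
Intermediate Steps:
o(D) = 0
N(n) = 0 (N(n) = 0/(√(369 + 91)) = 0/(√460) = 0/((2*√115)) = 0*(√115/230) = 0)
1/(N(103) + 326802) = 1/(0 + 326802) = 1/326802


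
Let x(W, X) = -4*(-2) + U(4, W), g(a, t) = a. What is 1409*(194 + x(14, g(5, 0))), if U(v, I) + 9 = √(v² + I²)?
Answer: 271937 + 2818*√53 ≈ 2.9245e+5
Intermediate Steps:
U(v, I) = -9 + √(I² + v²) (U(v, I) = -9 + √(v² + I²) = -9 + √(I² + v²))
x(W, X) = -1 + √(16 + W²) (x(W, X) = -4*(-2) + (-9 + √(W² + 4²)) = 8 + (-9 + √(W² + 16)) = 8 + (-9 + √(16 + W²)) = -1 + √(16 + W²))
1409*(194 + x(14, g(5, 0))) = 1409*(194 + (-1 + √(16 + 14²))) = 1409*(194 + (-1 + √(16 + 196))) = 1409*(194 + (-1 + √212)) = 1409*(194 + (-1 + 2*√53)) = 1409*(193 + 2*√53) = 271937 + 2818*√53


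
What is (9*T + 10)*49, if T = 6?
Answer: 3136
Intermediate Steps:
(9*T + 10)*49 = (9*6 + 10)*49 = (54 + 10)*49 = 64*49 = 3136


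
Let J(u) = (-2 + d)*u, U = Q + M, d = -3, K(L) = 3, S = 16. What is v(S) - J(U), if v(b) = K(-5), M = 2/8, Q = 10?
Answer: 217/4 ≈ 54.250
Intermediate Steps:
M = ¼ (M = 2*(⅛) = ¼ ≈ 0.25000)
v(b) = 3
U = 41/4 (U = 10 + ¼ = 41/4 ≈ 10.250)
J(u) = -5*u (J(u) = (-2 - 3)*u = -5*u)
v(S) - J(U) = 3 - (-5)*41/4 = 3 - 1*(-205/4) = 3 + 205/4 = 217/4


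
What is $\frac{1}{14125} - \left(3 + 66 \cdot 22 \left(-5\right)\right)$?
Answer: $\frac{102505126}{14125} \approx 7257.0$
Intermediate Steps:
$\frac{1}{14125} - \left(3 + 66 \cdot 22 \left(-5\right)\right) = \frac{1}{14125} - \left(3 + 66 \left(-110\right)\right) = \frac{1}{14125} - \left(3 - 7260\right) = \frac{1}{14125} - -7257 = \frac{1}{14125} + 7257 = \frac{102505126}{14125}$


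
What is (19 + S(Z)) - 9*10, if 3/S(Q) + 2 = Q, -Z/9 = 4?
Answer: -2701/38 ≈ -71.079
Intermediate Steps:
Z = -36 (Z = -9*4 = -36)
S(Q) = 3/(-2 + Q)
(19 + S(Z)) - 9*10 = (19 + 3/(-2 - 36)) - 9*10 = (19 + 3/(-38)) - 90 = (19 + 3*(-1/38)) - 90 = (19 - 3/38) - 90 = 719/38 - 90 = -2701/38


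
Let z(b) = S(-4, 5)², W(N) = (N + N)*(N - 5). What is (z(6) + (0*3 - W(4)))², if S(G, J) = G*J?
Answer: 166464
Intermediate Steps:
W(N) = 2*N*(-5 + N) (W(N) = (2*N)*(-5 + N) = 2*N*(-5 + N))
z(b) = 400 (z(b) = (-4*5)² = (-20)² = 400)
(z(6) + (0*3 - W(4)))² = (400 + (0*3 - 2*4*(-5 + 4)))² = (400 + (0 - 2*4*(-1)))² = (400 + (0 - 1*(-8)))² = (400 + (0 + 8))² = (400 + 8)² = 408² = 166464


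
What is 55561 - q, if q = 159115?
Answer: -103554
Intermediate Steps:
55561 - q = 55561 - 1*159115 = 55561 - 159115 = -103554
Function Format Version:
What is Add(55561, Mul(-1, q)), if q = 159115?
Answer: -103554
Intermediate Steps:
Add(55561, Mul(-1, q)) = Add(55561, Mul(-1, 159115)) = Add(55561, -159115) = -103554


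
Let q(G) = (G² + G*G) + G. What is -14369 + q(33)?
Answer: -12158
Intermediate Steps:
q(G) = G + 2*G² (q(G) = (G² + G²) + G = 2*G² + G = G + 2*G²)
-14369 + q(33) = -14369 + 33*(1 + 2*33) = -14369 + 33*(1 + 66) = -14369 + 33*67 = -14369 + 2211 = -12158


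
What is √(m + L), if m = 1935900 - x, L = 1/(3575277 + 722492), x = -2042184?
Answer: √73478467053890054093/4297769 ≈ 1994.5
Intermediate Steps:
L = 1/4297769 ≈ 2.3268e-7
m = 3978084 (m = 1935900 - 1*(-2042184) = 1935900 + 2042184 = 3978084)
√(m + L) = √(3978084 + 1/4297769) = √(17096886094597/4297769) = √73478467053890054093/4297769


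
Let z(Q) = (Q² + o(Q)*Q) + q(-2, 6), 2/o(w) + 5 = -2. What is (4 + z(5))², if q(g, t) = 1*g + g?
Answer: 27225/49 ≈ 555.61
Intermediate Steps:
o(w) = -2/7 (o(w) = 2/(-5 - 2) = 2/(-7) = 2*(-⅐) = -2/7)
q(g, t) = 2*g (q(g, t) = g + g = 2*g)
z(Q) = -4 + Q² - 2*Q/7 (z(Q) = (Q² - 2*Q/7) + 2*(-2) = (Q² - 2*Q/7) - 4 = -4 + Q² - 2*Q/7)
(4 + z(5))² = (4 + (-4 + 5² - 2/7*5))² = (4 + (-4 + 25 - 10/7))² = (4 + 137/7)² = (165/7)² = 27225/49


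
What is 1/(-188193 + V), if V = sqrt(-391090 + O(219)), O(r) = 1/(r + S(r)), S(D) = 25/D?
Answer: -9030629298/1699519986323035 - I*sqrt(900545801184706)/1699519986323035 ≈ -5.3136e-6 - 1.7657e-8*I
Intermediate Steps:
O(r) = 1/(r + 25/r)
V = I*sqrt(900545801184706)/47986 (V = sqrt(-391090 + 219/(25 + 219**2)) = sqrt(-391090 + 219/(25 + 47961)) = sqrt(-391090 + 219/47986) = sqrt(-18766844521/47986) = I*sqrt(900545801184706)/47986 ≈ 625.37*I)
1/(-188193 + V) = 1/(-188193 + I*sqrt(900545801184706)/47986)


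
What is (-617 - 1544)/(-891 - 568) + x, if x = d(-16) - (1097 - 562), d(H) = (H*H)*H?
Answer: -6754468/1459 ≈ -4629.5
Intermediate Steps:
d(H) = H**3 (d(H) = H**2*H = H**3)
x = -4631 (x = (-16)**3 - (1097 - 562) = -4096 - 1*535 = -4096 - 535 = -4631)
(-617 - 1544)/(-891 - 568) + x = (-617 - 1544)/(-891 - 568) - 4631 = -2161/(-1459) - 4631 = -2161*(-1/1459) - 4631 = 2161/1459 - 4631 = -6754468/1459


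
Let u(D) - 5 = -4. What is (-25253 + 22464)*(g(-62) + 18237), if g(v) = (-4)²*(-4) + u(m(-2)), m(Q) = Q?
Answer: -50687286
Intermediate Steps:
u(D) = 1 (u(D) = 5 - 4 = 1)
g(v) = -63 (g(v) = (-4)²*(-4) + 1 = 16*(-4) + 1 = -64 + 1 = -63)
(-25253 + 22464)*(g(-62) + 18237) = (-25253 + 22464)*(-63 + 18237) = -2789*18174 = -50687286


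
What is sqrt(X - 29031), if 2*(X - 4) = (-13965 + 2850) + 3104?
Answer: I*sqrt(132130)/2 ≈ 181.75*I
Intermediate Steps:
X = -8003/2 (X = 4 + ((-13965 + 2850) + 3104)/2 = 4 + (-11115 + 3104)/2 = 4 + (1/2)*(-8011) = 4 - 8011/2 = -8003/2 ≈ -4001.5)
sqrt(X - 29031) = sqrt(-8003/2 - 29031) = sqrt(-66065/2) = I*sqrt(132130)/2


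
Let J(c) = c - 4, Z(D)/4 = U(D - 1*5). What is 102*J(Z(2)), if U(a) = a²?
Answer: 3264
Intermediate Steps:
Z(D) = 4*(-5 + D)² (Z(D) = 4*(D - 1*5)² = 4*(D - 5)² = 4*(-5 + D)²)
J(c) = -4 + c
102*J(Z(2)) = 102*(-4 + 4*(-5 + 2)²) = 102*(-4 + 4*(-3)²) = 102*(-4 + 4*9) = 102*(-4 + 36) = 102*32 = 3264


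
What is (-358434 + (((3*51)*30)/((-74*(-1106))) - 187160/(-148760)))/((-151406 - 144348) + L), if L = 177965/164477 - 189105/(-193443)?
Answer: 578532253297464449671553/477361700800323797631684 ≈ 1.2119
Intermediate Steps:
L = 21843168860/10605641437 (L = 177965*(1/164477) - 189105*(-1/193443) = 177965/164477 + 63035/64481 = 21843168860/10605641437 ≈ 2.0596)
(-358434 + (((3*51)*30)/((-74*(-1106))) - 187160/(-148760)))/((-151406 - 144348) + L) = (-358434 + (((3*51)*30)/((-74*(-1106))) - 187160/(-148760)))/((-151406 - 144348) + 21843168860/10605641437) = (-358434 + ((153*30)/81844 - 187160*(-1/148760)))/(-295754 + 21843168860/10605641437) = (-358434 + (4590*(1/81844) + 4679/3719))/(-3136639034389638/10605641437) = (-358434 + (2295/40922 + 4679/3719))*(-10605641437/3136639034389638) = (-358434 + 200009143/152188918)*(-10605641437/3136639034389638) = -54549482625269/152188918*(-10605641437/3136639034389638) = 578532253297464449671553/477361700800323797631684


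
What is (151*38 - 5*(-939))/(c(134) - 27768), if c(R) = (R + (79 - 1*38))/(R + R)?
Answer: -2796044/7441649 ≈ -0.37573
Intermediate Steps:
c(R) = (41 + R)/(2*R) (c(R) = (R + (79 - 38))/((2*R)) = (R + 41)*(1/(2*R)) = (41 + R)*(1/(2*R)) = (41 + R)/(2*R))
(151*38 - 5*(-939))/(c(134) - 27768) = (151*38 - 5*(-939))/((1/2)*(41 + 134)/134 - 27768) = (5738 + 4695)/((1/2)*(1/134)*175 - 27768) = 10433/(175/268 - 27768) = 10433/(-7441649/268) = 10433*(-268/7441649) = -2796044/7441649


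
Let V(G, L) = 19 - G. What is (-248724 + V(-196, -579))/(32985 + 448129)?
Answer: -248509/481114 ≈ -0.51653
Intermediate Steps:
(-248724 + V(-196, -579))/(32985 + 448129) = (-248724 + (19 - 1*(-196)))/(32985 + 448129) = (-248724 + (19 + 196))/481114 = (-248724 + 215)*(1/481114) = -248509*1/481114 = -248509/481114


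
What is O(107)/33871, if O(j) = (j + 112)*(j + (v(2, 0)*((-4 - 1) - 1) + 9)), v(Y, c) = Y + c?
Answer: 22776/33871 ≈ 0.67243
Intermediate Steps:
O(j) = (-3 + j)*(112 + j) (O(j) = (j + 112)*(j + ((2 + 0)*((-4 - 1) - 1) + 9)) = (112 + j)*(j + (2*(-5 - 1) + 9)) = (112 + j)*(j + (2*(-6) + 9)) = (112 + j)*(j + (-12 + 9)) = (112 + j)*(j - 3) = (112 + j)*(-3 + j) = (-3 + j)*(112 + j))
O(107)/33871 = (-336 + 107² + 109*107)/33871 = (-336 + 11449 + 11663)*(1/33871) = 22776*(1/33871) = 22776/33871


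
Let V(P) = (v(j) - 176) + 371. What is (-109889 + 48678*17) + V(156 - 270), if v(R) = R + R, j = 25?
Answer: 717882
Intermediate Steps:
v(R) = 2*R
V(P) = 245 (V(P) = (2*25 - 176) + 371 = (50 - 176) + 371 = -126 + 371 = 245)
(-109889 + 48678*17) + V(156 - 270) = (-109889 + 48678*17) + 245 = (-109889 + 827526) + 245 = 717637 + 245 = 717882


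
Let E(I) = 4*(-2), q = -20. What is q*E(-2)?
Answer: 160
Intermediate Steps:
E(I) = -8
q*E(-2) = -20*(-8) = 160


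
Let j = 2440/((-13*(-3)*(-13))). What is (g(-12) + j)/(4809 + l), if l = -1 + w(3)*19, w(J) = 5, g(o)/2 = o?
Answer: -14608/2485821 ≈ -0.0058765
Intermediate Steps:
g(o) = 2*o
j = -2440/507 (j = 2440/((39*(-13))) = 2440/(-507) = 2440*(-1/507) = -2440/507 ≈ -4.8126)
l = 94 (l = -1 + 5*19 = -1 + 95 = 94)
(g(-12) + j)/(4809 + l) = (2*(-12) - 2440/507)/(4809 + 94) = (-24 - 2440/507)/4903 = -14608/507*1/4903 = -14608/2485821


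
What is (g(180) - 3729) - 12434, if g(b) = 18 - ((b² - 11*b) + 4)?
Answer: -46569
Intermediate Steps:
g(b) = 14 - b² + 11*b (g(b) = 18 - (4 + b² - 11*b) = 18 + (-4 - b² + 11*b) = 14 - b² + 11*b)
(g(180) - 3729) - 12434 = ((14 - 1*180² + 11*180) - 3729) - 12434 = ((14 - 1*32400 + 1980) - 3729) - 12434 = ((14 - 32400 + 1980) - 3729) - 12434 = (-30406 - 3729) - 12434 = -34135 - 12434 = -46569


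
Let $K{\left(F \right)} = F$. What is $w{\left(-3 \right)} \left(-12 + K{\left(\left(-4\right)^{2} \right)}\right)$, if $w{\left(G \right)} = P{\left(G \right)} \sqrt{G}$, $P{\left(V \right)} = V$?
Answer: $- 12 i \sqrt{3} \approx - 20.785 i$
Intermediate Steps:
$w{\left(G \right)} = G^{\frac{3}{2}}$ ($w{\left(G \right)} = G \sqrt{G} = G^{\frac{3}{2}}$)
$w{\left(-3 \right)} \left(-12 + K{\left(\left(-4\right)^{2} \right)}\right) = \left(-3\right)^{\frac{3}{2}} \left(-12 + \left(-4\right)^{2}\right) = - 3 i \sqrt{3} \left(-12 + 16\right) = - 3 i \sqrt{3} \cdot 4 = - 12 i \sqrt{3}$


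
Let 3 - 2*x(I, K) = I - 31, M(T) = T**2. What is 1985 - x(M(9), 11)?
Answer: 4017/2 ≈ 2008.5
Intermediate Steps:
x(I, K) = 17 - I/2 (x(I, K) = 3/2 - (I - 31)/2 = 3/2 - (-31 + I)/2 = 3/2 + (31/2 - I/2) = 17 - I/2)
1985 - x(M(9), 11) = 1985 - (17 - 1/2*9**2) = 1985 - (17 - 1/2*81) = 1985 - (17 - 81/2) = 1985 - 1*(-47/2) = 1985 + 47/2 = 4017/2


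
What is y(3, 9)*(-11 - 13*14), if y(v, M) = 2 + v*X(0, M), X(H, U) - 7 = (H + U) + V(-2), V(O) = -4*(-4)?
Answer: -18914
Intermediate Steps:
V(O) = 16
X(H, U) = 23 + H + U (X(H, U) = 7 + ((H + U) + 16) = 7 + (16 + H + U) = 23 + H + U)
y(v, M) = 2 + v*(23 + M) (y(v, M) = 2 + v*(23 + 0 + M) = 2 + v*(23 + M))
y(3, 9)*(-11 - 13*14) = (2 + 3*(23 + 9))*(-11 - 13*14) = (2 + 3*32)*(-11 - 182) = (2 + 96)*(-193) = 98*(-193) = -18914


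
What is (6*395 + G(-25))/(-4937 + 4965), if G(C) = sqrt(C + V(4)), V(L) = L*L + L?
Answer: 1185/14 + I*sqrt(5)/28 ≈ 84.643 + 0.07986*I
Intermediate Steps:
V(L) = L + L**2 (V(L) = L**2 + L = L + L**2)
G(C) = sqrt(20 + C) (G(C) = sqrt(C + 4*(1 + 4)) = sqrt(C + 4*5) = sqrt(C + 20) = sqrt(20 + C))
(6*395 + G(-25))/(-4937 + 4965) = (6*395 + sqrt(20 - 25))/(-4937 + 4965) = (2370 + sqrt(-5))/28 = (2370 + I*sqrt(5))*(1/28) = 1185/14 + I*sqrt(5)/28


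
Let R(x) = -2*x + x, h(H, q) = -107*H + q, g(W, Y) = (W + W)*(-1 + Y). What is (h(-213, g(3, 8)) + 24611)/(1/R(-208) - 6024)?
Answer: -9868352/1252991 ≈ -7.8758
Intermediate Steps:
g(W, Y) = 2*W*(-1 + Y) (g(W, Y) = (2*W)*(-1 + Y) = 2*W*(-1 + Y))
h(H, q) = q - 107*H
R(x) = -x
(h(-213, g(3, 8)) + 24611)/(1/R(-208) - 6024) = ((2*3*(-1 + 8) - 107*(-213)) + 24611)/(1/(-1*(-208)) - 6024) = ((2*3*7 + 22791) + 24611)/(1/208 - 6024) = ((42 + 22791) + 24611)/(1/208 - 6024) = (22833 + 24611)/(-1252991/208) = 47444*(-208/1252991) = -9868352/1252991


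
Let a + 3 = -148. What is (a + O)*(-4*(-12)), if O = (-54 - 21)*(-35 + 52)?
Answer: -68448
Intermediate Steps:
O = -1275 (O = -75*17 = -1275)
a = -151 (a = -3 - 148 = -151)
(a + O)*(-4*(-12)) = (-151 - 1275)*(-4*(-12)) = -1426*48 = -68448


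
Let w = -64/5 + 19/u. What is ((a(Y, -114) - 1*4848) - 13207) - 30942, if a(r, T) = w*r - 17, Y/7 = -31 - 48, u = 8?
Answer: -1729959/40 ≈ -43249.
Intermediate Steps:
Y = -553 (Y = 7*(-31 - 48) = 7*(-79) = -553)
w = -417/40 (w = -64/5 + 19/8 = -417/40 ≈ -10.425)
a(r, T) = -17 - 417*r/40 (a(r, T) = -417*r/40 - 17 = -17 - 417*r/40)
((a(Y, -114) - 1*4848) - 13207) - 30942 = (((-17 - 417/40*(-553)) - 1*4848) - 13207) - 30942 = (((-17 + 230601/40) - 4848) - 13207) - 30942 = ((229921/40 - 4848) - 13207) - 30942 = (36001/40 - 13207) - 30942 = -492279/40 - 30942 = -1729959/40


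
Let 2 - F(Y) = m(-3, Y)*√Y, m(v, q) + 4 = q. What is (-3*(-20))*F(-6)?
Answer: 120 + 600*I*√6 ≈ 120.0 + 1469.7*I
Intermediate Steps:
m(v, q) = -4 + q
F(Y) = 2 - √Y*(-4 + Y) (F(Y) = 2 - (-4 + Y)*√Y = 2 - √Y*(-4 + Y))
(-3*(-20))*F(-6) = (-3*(-20))*(2 + √(-6)*(4 - 1*(-6))) = 60*(2 + (I*√6)*(4 + 6)) = 60*(2 + (I*√6)*10) = 60*(2 + 10*I*√6) = 120 + 600*I*√6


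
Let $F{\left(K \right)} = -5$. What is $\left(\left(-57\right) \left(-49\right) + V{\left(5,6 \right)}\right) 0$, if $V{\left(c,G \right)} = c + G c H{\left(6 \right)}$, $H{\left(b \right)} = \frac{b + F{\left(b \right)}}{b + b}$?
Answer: $0$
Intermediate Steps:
$H{\left(b \right)} = \frac{-5 + b}{2 b}$ ($H{\left(b \right)} = \frac{b - 5}{b + b} = \frac{-5 + b}{2 b}$)
$V{\left(c,G \right)} = c + \frac{G c}{12}$ ($V{\left(c,G \right)} = c + G c \frac{-5 + 6}{2 \cdot 6} = c + G c \frac{1}{2} \cdot \frac{1}{6} \cdot 1 = c + G c \frac{1}{12} = c + \frac{G c}{12}$)
$\left(\left(-57\right) \left(-49\right) + V{\left(5,6 \right)}\right) 0 = \left(\left(-57\right) \left(-49\right) + \frac{1}{12} \cdot 5 \left(12 + 6\right)\right) 0 = \left(2793 + \frac{1}{12} \cdot 5 \cdot 18\right) 0 = \left(2793 + \frac{15}{2}\right) 0 = \frac{5601}{2} \cdot 0 = 0$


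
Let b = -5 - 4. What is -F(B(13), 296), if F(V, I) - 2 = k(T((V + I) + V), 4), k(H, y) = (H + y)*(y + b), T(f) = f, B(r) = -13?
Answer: 1368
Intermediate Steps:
b = -9
k(H, y) = (-9 + y)*(H + y) (k(H, y) = (H + y)*(y - 9) = (H + y)*(-9 + y) = (-9 + y)*(H + y))
F(V, I) = -18 - 10*V - 5*I (F(V, I) = 2 + (4² - 9*((V + I) + V) - 9*4 + ((V + I) + V)*4) = 2 + (16 - 9*((I + V) + V) - 36 + ((I + V) + V)*4) = 2 + (16 - 9*(I + 2*V) - 36 + (I + 2*V)*4) = 2 + (16 + (-18*V - 9*I) - 36 + (4*I + 8*V)) = 2 + (-20 - 10*V - 5*I) = -18 - 10*V - 5*I)
-F(B(13), 296) = -(-18 - 10*(-13) - 5*296) = -(-18 + 130 - 1480) = -1*(-1368) = 1368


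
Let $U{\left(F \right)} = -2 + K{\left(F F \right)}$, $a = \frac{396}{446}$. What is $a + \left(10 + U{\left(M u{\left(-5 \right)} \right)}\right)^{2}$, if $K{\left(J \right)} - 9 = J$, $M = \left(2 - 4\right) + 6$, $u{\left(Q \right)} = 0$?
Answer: $\frac{64645}{223} \approx 289.89$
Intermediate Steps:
$M = 4$ ($M = -2 + 6 = 4$)
$a = \frac{198}{223}$ ($a = 396 \cdot \frac{1}{446} = \frac{198}{223} \approx 0.88789$)
$K{\left(J \right)} = 9 + J$
$U{\left(F \right)} = 7 + F^{2}$ ($U{\left(F \right)} = -2 + \left(9 + F F\right) = -2 + \left(9 + F^{2}\right) = 7 + F^{2}$)
$a + \left(10 + U{\left(M u{\left(-5 \right)} \right)}\right)^{2} = \frac{198}{223} + \left(10 + \left(7 + \left(4 \cdot 0\right)^{2}\right)\right)^{2} = \frac{198}{223} + \left(10 + \left(7 + 0^{2}\right)\right)^{2} = \frac{198}{223} + \left(10 + \left(7 + 0\right)\right)^{2} = \frac{198}{223} + \left(10 + 7\right)^{2} = \frac{198}{223} + 17^{2} = \frac{198}{223} + 289 = \frac{64645}{223}$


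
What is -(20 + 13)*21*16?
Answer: -11088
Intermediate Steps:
-(20 + 13)*21*16 = -33*21*16 = -1*693*16 = -693*16 = -11088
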